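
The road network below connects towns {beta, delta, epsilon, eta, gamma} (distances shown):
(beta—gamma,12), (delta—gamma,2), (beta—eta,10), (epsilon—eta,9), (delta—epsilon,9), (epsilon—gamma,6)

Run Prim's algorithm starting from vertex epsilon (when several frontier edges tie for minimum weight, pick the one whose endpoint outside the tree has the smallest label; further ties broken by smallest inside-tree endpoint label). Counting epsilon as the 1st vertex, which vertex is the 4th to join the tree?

eta

Prim, starting at epsilon.
Step 1: cheapest edge leaving the tree is epsilon—gamma (6); add gamma.
Step 2: cheapest edge leaving the tree is delta—gamma (2); add delta.
Step 3: cheapest edge leaving the tree is epsilon—eta (9); add eta.
Step 4: cheapest edge leaving the tree is beta—eta (10); add beta.
Vertex order: epsilon, gamma, delta, eta, beta. The 4th vertex is eta.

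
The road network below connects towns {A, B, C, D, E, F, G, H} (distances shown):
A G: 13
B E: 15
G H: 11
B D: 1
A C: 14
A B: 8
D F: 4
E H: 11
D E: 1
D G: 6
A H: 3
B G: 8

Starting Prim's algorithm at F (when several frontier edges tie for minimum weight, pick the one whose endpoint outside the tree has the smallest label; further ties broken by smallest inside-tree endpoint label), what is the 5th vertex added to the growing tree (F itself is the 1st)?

Prim's algorithm from F:
Step 1: cheapest edge leaving the tree is D F (4); add D.
Step 2: cheapest edge leaving the tree is B D (1); add B.
Step 3: cheapest edge leaving the tree is D E (1); add E.
Step 4: cheapest edge leaving the tree is D G (6); add G.
Step 5: cheapest edge leaving the tree is A B (8); add A.
Step 6: cheapest edge leaving the tree is A H (3); add H.
Step 7: cheapest edge leaving the tree is A C (14); add C.
Vertex order: F, D, B, E, G, A, H, C. The 5th vertex is G.

G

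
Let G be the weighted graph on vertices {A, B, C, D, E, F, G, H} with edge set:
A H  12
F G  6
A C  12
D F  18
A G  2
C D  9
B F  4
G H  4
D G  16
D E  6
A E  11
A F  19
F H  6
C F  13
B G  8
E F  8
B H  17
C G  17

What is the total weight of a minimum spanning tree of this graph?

Kruskal: consider edges lightest-first.
A G (2): add — endpoints in different components.
B F (4): add — endpoints in different components.
G H (4): add — endpoints in different components.
D E (6): add — endpoints in different components.
F G (6): add — endpoints in different components.
F H (6): skip — F and H already connected.
B G (8): skip — B and G already connected.
E F (8): add — endpoints in different components.
C D (9): add — endpoints in different components.
MST edges: A G, B F, G H, D E, F G, E F, C D; total weight 2+4+4+6+6+8+9 = 39.

39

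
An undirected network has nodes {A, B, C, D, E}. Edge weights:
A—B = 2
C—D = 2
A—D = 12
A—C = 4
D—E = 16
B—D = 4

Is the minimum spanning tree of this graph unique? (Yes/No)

No

Kruskal's algorithm — process edges by increasing weight (ties by edge label):
A—B (2): add — endpoints in different components.
C—D (2): add — endpoints in different components.
A—C (4): add — endpoints in different components.
B—D (4): skip — B and D already connected.
A—D (12): skip — A and D already connected.
D—E (16): add — endpoints in different components.
Non-tree edge B—D has weight 4, equal to the heaviest edge on its tree cycle — swapping gives another MST of the same weight. Not unique.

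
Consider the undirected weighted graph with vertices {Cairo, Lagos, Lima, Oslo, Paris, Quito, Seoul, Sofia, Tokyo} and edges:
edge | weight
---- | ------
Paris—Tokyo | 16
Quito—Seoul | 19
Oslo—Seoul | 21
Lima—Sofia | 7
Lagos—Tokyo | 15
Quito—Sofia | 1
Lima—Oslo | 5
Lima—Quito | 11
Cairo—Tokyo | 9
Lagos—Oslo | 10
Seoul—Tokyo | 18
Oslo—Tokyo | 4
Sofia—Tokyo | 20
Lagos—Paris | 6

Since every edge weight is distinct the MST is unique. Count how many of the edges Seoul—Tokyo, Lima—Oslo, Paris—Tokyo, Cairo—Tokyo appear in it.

3

Sort edges by weight, then run Kruskal:
Quito—Sofia (1): add — endpoints in different components.
Oslo—Tokyo (4): add — endpoints in different components.
Lima—Oslo (5): add — endpoints in different components.
Lagos—Paris (6): add — endpoints in different components.
Lima—Sofia (7): add — endpoints in different components.
Cairo—Tokyo (9): add — endpoints in different components.
Lagos—Oslo (10): add — endpoints in different components.
Lima—Quito (11): skip — Quito and Lima already connected.
Lagos—Tokyo (15): skip — Tokyo and Lagos already connected.
Paris—Tokyo (16): skip — Tokyo and Paris already connected.
Seoul—Tokyo (18): add — endpoints in different components.
MST edge set: {Quito—Sofia, Oslo—Tokyo, Lima—Oslo, Lagos—Paris, Lima—Sofia, Cairo—Tokyo, Lagos—Oslo, Seoul—Tokyo}.
Of the listed edges, {Seoul—Tokyo, Lima—Oslo, Cairo—Tokyo} are in the MST → 3.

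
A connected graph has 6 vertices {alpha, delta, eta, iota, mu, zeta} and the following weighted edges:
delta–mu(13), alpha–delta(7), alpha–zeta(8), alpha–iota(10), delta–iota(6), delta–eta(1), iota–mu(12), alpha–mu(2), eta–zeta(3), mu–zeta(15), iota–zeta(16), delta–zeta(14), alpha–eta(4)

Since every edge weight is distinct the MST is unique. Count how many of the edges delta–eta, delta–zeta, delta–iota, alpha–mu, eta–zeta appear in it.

4

Kruskal's algorithm — process edges by increasing weight (ties by edge label):
delta–eta (1): add — endpoints in different components.
alpha–mu (2): add — endpoints in different components.
eta–zeta (3): add — endpoints in different components.
alpha–eta (4): add — endpoints in different components.
delta–iota (6): add — endpoints in different components.
MST edge set: {delta–eta, alpha–mu, eta–zeta, alpha–eta, delta–iota}.
Of the listed edges, {delta–eta, delta–iota, alpha–mu, eta–zeta} are in the MST → 4.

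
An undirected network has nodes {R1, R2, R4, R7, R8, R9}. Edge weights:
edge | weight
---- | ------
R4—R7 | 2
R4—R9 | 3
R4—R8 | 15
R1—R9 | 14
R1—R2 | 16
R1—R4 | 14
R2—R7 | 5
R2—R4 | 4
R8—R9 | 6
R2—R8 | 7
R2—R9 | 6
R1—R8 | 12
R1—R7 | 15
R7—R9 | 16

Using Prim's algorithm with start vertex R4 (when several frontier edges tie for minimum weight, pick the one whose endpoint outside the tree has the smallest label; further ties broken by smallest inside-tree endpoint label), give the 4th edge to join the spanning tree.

R8-R9

Prim, starting at R4.
Step 1: cheapest edge leaving the tree is R4—R7 (2); add R7.
Step 2: cheapest edge leaving the tree is R4—R9 (3); add R9.
Step 3: cheapest edge leaving the tree is R2—R4 (4); add R2.
Step 4: cheapest edge leaving the tree is R8—R9 (6); add R8.
Step 5: cheapest edge leaving the tree is R1—R8 (12); add R1.
The 4th edge added is R8—R9.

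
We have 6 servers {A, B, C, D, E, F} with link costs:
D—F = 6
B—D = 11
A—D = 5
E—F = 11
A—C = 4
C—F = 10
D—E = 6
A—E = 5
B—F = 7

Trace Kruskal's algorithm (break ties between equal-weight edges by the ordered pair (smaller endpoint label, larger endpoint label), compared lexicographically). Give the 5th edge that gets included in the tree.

B-F

Kruskal's algorithm — process edges by increasing weight (ties by edge label):
A—C (4): add — endpoints in different components.
A—D (5): add — endpoints in different components.
A—E (5): add — endpoints in different components.
D—E (6): skip — D and E already connected.
D—F (6): add — endpoints in different components.
B—F (7): add — endpoints in different components.
The 5th edge added is B—F.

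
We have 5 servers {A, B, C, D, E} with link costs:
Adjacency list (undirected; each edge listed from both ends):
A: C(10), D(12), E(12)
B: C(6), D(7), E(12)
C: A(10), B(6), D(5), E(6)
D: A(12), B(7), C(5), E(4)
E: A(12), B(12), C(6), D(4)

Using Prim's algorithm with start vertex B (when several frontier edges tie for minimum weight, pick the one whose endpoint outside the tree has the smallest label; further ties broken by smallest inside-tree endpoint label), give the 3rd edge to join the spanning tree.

D-E

Prim, starting at B.
Step 1: cheapest edge leaving the tree is B C (6); add C.
Step 2: cheapest edge leaving the tree is C D (5); add D.
Step 3: cheapest edge leaving the tree is D E (4); add E.
Step 4: cheapest edge leaving the tree is A C (10); add A.
The 3rd edge added is D E.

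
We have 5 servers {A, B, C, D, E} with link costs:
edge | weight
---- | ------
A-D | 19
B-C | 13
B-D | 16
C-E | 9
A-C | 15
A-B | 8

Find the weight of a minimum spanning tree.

46

Sort edges by weight, then run Kruskal:
A-B (8): add — endpoints in different components.
C-E (9): add — endpoints in different components.
B-C (13): add — endpoints in different components.
A-C (15): skip — A and C already connected.
B-D (16): add — endpoints in different components.
MST edges: A-B, C-E, B-C, B-D; total weight 8+9+13+16 = 46.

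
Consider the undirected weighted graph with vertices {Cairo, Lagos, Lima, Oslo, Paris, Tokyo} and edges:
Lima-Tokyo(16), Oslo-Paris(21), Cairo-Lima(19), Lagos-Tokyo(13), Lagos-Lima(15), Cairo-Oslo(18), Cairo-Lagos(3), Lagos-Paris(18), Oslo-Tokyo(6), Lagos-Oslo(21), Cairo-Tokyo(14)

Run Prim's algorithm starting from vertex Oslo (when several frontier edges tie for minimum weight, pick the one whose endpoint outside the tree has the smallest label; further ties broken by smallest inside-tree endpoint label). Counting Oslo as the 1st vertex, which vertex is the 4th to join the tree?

Prim, starting at Oslo.
Step 1: frontier [Oslo-Tokyo 6, Cairo-Oslo 18, Lagos-Oslo 21, Oslo-Paris 21] → take Oslo-Tokyo (6); add Tokyo.
Step 2: frontier [Cairo-Oslo 18, Lagos-Oslo 21, Oslo-Paris 21, Lagos-Tokyo 13, Cairo-Tokyo 14, Lima-Tokyo 16] → take Lagos-Tokyo (13); add Lagos.
Step 3: frontier [Cairo-Lagos 3, Lagos-Lima 15, Lagos-Paris 18, Cairo-Oslo 18, Oslo-Paris 21, Cairo-Tokyo 14, Lima-Tokyo 16] → take Cairo-Lagos (3); add Cairo.
Step 4: frontier [Cairo-Lima 19, Lagos-Lima 15, Lagos-Paris 18, Oslo-Paris 21, Lima-Tokyo 16] → take Lagos-Lima (15); add Lima.
Step 5: frontier [Lagos-Paris 18, Oslo-Paris 21] → take Lagos-Paris (18); add Paris.
Vertex order: Oslo, Tokyo, Lagos, Cairo, Lima, Paris. The 4th vertex is Cairo.

Cairo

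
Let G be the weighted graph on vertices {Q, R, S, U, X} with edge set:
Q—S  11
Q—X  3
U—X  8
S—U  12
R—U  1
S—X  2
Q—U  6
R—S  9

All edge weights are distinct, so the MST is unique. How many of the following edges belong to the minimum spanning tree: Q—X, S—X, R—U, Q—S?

Sort edges by weight, then run Kruskal:
R—U (1): add. Components now {R,U} {S} {X} {Q}
S—X (2): add. Components now {R,U} {S,X} {Q}
Q—X (3): add. Components now {R,U} {Q,S,X}
Q—U (6): add. Components now {Q,R,S,U,X}
MST edge set: {R—U, S—X, Q—X, Q—U}.
Of the listed edges, {Q—X, S—X, R—U} are in the MST → 3.

3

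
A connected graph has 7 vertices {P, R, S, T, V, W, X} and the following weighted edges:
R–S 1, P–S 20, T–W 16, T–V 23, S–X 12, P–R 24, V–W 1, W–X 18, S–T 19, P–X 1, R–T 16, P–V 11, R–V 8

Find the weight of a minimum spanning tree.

Prim, starting at W.
Step 1: frontier [V–W 1, T–W 16, W–X 18] → take V–W (1); add V.
Step 2: frontier [R–V 8, P–V 11, T–V 23, T–W 16, W–X 18] → take R–V (8); add R.
Step 3: frontier [R–S 1, R–T 16, P–R 24, P–V 11, T–V 23, T–W 16, W–X 18] → take R–S (1); add S.
Step 4: frontier [R–T 16, P–R 24, S–X 12, S–T 19, P–S 20, P–V 11, T–V 23, T–W 16, W–X 18] → take P–V (11); add P.
Step 5: frontier [P–X 1, R–T 16, S–X 12, S–T 19, T–V 23, T–W 16, W–X 18] → take P–X (1); add X.
Step 6: frontier [R–T 16, S–T 19, T–V 23, T–W 16] → take R–T (16); add T.
MST edges: V–W, R–V, R–S, P–V, P–X, R–T; total weight 1+8+1+11+1+16 = 38.

38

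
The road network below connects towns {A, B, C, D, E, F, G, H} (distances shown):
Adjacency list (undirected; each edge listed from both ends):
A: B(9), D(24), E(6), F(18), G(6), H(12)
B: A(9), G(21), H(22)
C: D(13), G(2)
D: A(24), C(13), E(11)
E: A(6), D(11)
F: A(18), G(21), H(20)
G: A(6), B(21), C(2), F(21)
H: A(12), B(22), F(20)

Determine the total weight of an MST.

Grow the tree from E using Prim:
Step 1: frontier [A—E 6, D—E 11] → take A—E (6); add A.
Step 2: frontier [A—G 6, A—B 9, A—H 12, A—F 18, A—D 24, D—E 11] → take A—G (6); add G.
Step 3: frontier [A—B 9, A—H 12, A—F 18, A—D 24, D—E 11, C—G 2, B—G 21, F—G 21] → take C—G (2); add C.
Step 4: frontier [A—B 9, A—H 12, A—F 18, A—D 24, C—D 13, D—E 11, B—G 21, F—G 21] → take A—B (9); add B.
Step 5: frontier [A—H 12, A—F 18, A—D 24, B—H 22, C—D 13, D—E 11, F—G 21] → take D—E (11); add D.
Step 6: frontier [A—H 12, A—F 18, B—H 22, F—G 21] → take A—H (12); add H.
Step 7: frontier [A—F 18, F—G 21, F—H 20] → take A—F (18); add F.
MST edges: A—E, A—G, C—G, A—B, D—E, A—H, A—F; total weight 6+6+2+9+11+12+18 = 64.

64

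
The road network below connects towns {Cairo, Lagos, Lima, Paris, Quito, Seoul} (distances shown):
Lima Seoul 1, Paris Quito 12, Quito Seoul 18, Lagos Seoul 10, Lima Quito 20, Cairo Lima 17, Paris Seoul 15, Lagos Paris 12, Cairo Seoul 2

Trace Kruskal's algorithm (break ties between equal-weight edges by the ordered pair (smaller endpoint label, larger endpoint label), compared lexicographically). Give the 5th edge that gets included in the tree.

Sort edges by weight, then run Kruskal:
Lima Seoul (1): add — endpoints in different components.
Cairo Seoul (2): add — endpoints in different components.
Lagos Seoul (10): add — endpoints in different components.
Lagos Paris (12): add — endpoints in different components.
Paris Quito (12): add — endpoints in different components.
The 5th edge added is Paris Quito.

Paris-Quito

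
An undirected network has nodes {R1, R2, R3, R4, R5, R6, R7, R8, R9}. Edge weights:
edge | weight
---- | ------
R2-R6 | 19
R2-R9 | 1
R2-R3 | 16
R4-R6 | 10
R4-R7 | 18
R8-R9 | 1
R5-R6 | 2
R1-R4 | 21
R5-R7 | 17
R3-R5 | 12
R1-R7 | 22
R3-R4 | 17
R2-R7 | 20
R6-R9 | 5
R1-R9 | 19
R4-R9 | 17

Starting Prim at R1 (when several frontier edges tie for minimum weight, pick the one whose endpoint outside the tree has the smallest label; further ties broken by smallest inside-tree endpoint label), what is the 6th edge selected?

Grow the tree from R1 using Prim:
Step 1: cheapest edge leaving the tree is R1-R9 (19); add R9.
Step 2: cheapest edge leaving the tree is R2-R9 (1); add R2.
Step 3: cheapest edge leaving the tree is R8-R9 (1); add R8.
Step 4: cheapest edge leaving the tree is R6-R9 (5); add R6.
Step 5: cheapest edge leaving the tree is R5-R6 (2); add R5.
Step 6: cheapest edge leaving the tree is R4-R6 (10); add R4.
Step 7: cheapest edge leaving the tree is R3-R5 (12); add R3.
Step 8: cheapest edge leaving the tree is R5-R7 (17); add R7.
The 6th edge added is R4-R6.

R4-R6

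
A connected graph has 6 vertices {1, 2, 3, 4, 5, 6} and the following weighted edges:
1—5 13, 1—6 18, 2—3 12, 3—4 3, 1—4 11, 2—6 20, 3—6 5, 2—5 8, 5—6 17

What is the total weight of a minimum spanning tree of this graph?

39

Grow the tree from 3 using Prim:
Step 1: frontier [3—4 3, 3—6 5, 2—3 12] → take 3—4 (3); add 4.
Step 2: frontier [3—6 5, 2—3 12, 1—4 11] → take 3—6 (5); add 6.
Step 3: frontier [2—3 12, 1—4 11, 5—6 17, 1—6 18, 2—6 20] → take 1—4 (11); add 1.
Step 4: frontier [1—5 13, 2—3 12, 5—6 17, 2—6 20] → take 2—3 (12); add 2.
Step 5: frontier [1—5 13, 2—5 8, 5—6 17] → take 2—5 (8); add 5.
MST edges: 3—4, 3—6, 1—4, 2—3, 2—5; total weight 3+5+11+12+8 = 39.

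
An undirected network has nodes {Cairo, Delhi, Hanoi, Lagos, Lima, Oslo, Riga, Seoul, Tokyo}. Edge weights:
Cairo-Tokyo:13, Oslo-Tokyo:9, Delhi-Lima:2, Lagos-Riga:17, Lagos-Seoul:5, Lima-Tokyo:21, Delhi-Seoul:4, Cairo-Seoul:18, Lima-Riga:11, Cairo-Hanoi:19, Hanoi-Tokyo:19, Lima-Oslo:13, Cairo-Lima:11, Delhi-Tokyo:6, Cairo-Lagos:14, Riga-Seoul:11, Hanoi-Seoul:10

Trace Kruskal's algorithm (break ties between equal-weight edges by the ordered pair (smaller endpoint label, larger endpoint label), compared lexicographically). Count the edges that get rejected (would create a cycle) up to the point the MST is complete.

Kruskal's algorithm — process edges by increasing weight (ties by edge label):
Delhi-Lima (2): add — endpoints in different components.
Delhi-Seoul (4): add — endpoints in different components.
Lagos-Seoul (5): add — endpoints in different components.
Delhi-Tokyo (6): add — endpoints in different components.
Oslo-Tokyo (9): add — endpoints in different components.
Hanoi-Seoul (10): add — endpoints in different components.
Cairo-Lima (11): add — endpoints in different components.
Lima-Riga (11): add — endpoints in different components.
Edges rejected before the tree was complete: 0.

0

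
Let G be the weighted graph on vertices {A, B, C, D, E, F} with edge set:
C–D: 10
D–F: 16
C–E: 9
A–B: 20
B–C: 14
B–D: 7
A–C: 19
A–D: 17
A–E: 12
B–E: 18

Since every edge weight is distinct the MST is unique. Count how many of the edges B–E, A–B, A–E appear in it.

1

Kruskal: consider edges lightest-first.
B–D (7): add — endpoints in different components.
C–E (9): add — endpoints in different components.
C–D (10): add — endpoints in different components.
A–E (12): add — endpoints in different components.
B–C (14): skip — B and C already connected.
D–F (16): add — endpoints in different components.
MST edge set: {B–D, C–E, C–D, A–E, D–F}.
Of the listed edges, {A–E} are in the MST → 1.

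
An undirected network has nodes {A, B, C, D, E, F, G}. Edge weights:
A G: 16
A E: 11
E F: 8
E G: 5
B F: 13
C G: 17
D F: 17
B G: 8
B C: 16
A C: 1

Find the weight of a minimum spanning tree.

Prim's algorithm from E:
Step 1: frontier [E G 5, E F 8, A E 11] → take E G (5); add G.
Step 2: frontier [E F 8, A E 11, B G 8, A G 16, C G 17] → take B G (8); add B.
Step 3: frontier [B F 13, B C 16, E F 8, A E 11, A G 16, C G 17] → take E F (8); add F.
Step 4: frontier [B C 16, A E 11, D F 17, A G 16, C G 17] → take A E (11); add A.
Step 5: frontier [A C 1, B C 16, D F 17, C G 17] → take A C (1); add C.
Step 6: frontier [D F 17] → take D F (17); add D.
MST edges: E G, B G, E F, A E, A C, D F; total weight 5+8+8+11+1+17 = 50.

50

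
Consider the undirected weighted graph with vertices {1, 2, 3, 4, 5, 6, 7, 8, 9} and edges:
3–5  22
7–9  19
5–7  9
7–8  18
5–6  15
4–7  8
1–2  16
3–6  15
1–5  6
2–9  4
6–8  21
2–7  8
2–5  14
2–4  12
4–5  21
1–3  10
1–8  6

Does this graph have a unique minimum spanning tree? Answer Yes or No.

Kruskal: consider edges lightest-first.
2–9 (4): add — endpoints in different components.
1–5 (6): add — endpoints in different components.
1–8 (6): add — endpoints in different components.
2–7 (8): add — endpoints in different components.
4–7 (8): add — endpoints in different components.
5–7 (9): add — endpoints in different components.
1–3 (10): add — endpoints in different components.
2–4 (12): skip — 2 and 4 already connected.
2–5 (14): skip — 2 and 5 already connected.
3–6 (15): add — endpoints in different components.
Non-tree edge 5–6 has weight 15, equal to the heaviest edge on its tree cycle — swapping gives another MST of the same weight. Not unique.

No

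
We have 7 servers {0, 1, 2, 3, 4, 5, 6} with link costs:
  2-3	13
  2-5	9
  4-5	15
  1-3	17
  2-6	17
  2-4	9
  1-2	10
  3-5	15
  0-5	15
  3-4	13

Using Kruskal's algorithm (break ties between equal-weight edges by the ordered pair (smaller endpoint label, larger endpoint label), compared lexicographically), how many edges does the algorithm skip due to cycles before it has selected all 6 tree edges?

4

Kruskal: consider edges lightest-first.
2-4 (9): add — endpoints in different components.
2-5 (9): add — endpoints in different components.
1-2 (10): add — endpoints in different components.
2-3 (13): add — endpoints in different components.
3-4 (13): skip — 3 and 4 already connected.
0-5 (15): add — endpoints in different components.
3-5 (15): skip — 3 and 5 already connected.
4-5 (15): skip — 4 and 5 already connected.
1-3 (17): skip — 1 and 3 already connected.
2-6 (17): add — endpoints in different components.
Edges rejected before the tree was complete: 4.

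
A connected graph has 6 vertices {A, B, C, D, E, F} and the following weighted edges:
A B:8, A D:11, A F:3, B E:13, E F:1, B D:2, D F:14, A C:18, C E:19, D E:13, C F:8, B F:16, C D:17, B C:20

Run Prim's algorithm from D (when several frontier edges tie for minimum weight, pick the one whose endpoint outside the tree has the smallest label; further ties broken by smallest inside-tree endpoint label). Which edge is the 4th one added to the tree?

Prim's algorithm from D:
Step 1: cheapest edge leaving the tree is B D (2); add B.
Step 2: cheapest edge leaving the tree is A B (8); add A.
Step 3: cheapest edge leaving the tree is A F (3); add F.
Step 4: cheapest edge leaving the tree is E F (1); add E.
Step 5: cheapest edge leaving the tree is C F (8); add C.
The 4th edge added is E F.

E-F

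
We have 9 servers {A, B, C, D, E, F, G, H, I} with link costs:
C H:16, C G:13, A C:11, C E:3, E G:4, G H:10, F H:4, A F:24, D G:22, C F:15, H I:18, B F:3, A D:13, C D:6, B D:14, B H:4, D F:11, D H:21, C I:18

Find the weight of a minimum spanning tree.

59

Prim's algorithm from D:
Step 1: cheapest edge leaving the tree is C D (6); add C.
Step 2: cheapest edge leaving the tree is C E (3); add E.
Step 3: cheapest edge leaving the tree is E G (4); add G.
Step 4: cheapest edge leaving the tree is G H (10); add H.
Step 5: cheapest edge leaving the tree is B H (4); add B.
Step 6: cheapest edge leaving the tree is B F (3); add F.
Step 7: cheapest edge leaving the tree is A C (11); add A.
Step 8: cheapest edge leaving the tree is C I (18); add I.
MST edges: C D, C E, E G, G H, B H, B F, A C, C I; total weight 6+3+4+10+4+3+11+18 = 59.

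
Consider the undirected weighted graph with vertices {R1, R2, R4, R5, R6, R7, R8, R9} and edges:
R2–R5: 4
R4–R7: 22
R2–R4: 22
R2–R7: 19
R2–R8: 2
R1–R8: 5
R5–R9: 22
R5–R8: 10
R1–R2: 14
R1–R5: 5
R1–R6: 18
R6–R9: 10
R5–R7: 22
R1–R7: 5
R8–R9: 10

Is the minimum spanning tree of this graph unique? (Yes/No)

Kruskal: consider edges lightest-first.
R2–R8 (2): add — endpoints in different components.
R2–R5 (4): add — endpoints in different components.
R1–R5 (5): add — endpoints in different components.
R1–R7 (5): add — endpoints in different components.
R1–R8 (5): skip — R8 and R1 already connected.
R5–R8 (10): skip — R5 and R8 already connected.
R6–R9 (10): add — endpoints in different components.
R8–R9 (10): add — endpoints in different components.
R1–R2 (14): skip — R2 and R1 already connected.
R1–R6 (18): skip — R1 and R6 already connected.
R2–R7 (19): skip — R7 and R2 already connected.
R2–R4 (22): add — endpoints in different components.
Non-tree edge R4–R7 has weight 22, equal to the heaviest edge on its tree cycle — swapping gives another MST of the same weight. Not unique.

No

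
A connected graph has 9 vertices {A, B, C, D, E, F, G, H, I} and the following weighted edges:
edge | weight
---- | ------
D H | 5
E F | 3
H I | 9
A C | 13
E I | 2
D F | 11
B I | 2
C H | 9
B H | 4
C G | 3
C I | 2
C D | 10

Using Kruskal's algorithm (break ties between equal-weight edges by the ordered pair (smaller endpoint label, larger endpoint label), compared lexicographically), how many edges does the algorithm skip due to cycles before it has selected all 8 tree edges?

Kruskal's algorithm — process edges by increasing weight (ties by edge label):
B I (2): add — endpoints in different components.
C I (2): add — endpoints in different components.
E I (2): add — endpoints in different components.
C G (3): add — endpoints in different components.
E F (3): add — endpoints in different components.
B H (4): add — endpoints in different components.
D H (5): add — endpoints in different components.
C H (9): skip — C and H already connected.
H I (9): skip — H and I already connected.
C D (10): skip — C and D already connected.
D F (11): skip — D and F already connected.
A C (13): add — endpoints in different components.
Edges rejected before the tree was complete: 4.

4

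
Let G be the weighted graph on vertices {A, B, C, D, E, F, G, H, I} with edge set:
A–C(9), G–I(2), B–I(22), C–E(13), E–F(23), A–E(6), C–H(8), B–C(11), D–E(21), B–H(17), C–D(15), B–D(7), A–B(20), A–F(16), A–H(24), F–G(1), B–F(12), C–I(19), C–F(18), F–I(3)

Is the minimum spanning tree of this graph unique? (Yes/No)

Kruskal: consider edges lightest-first.
F–G (1): add — endpoints in different components.
G–I (2): add — endpoints in different components.
F–I (3): skip — F and I already connected.
A–E (6): add — endpoints in different components.
B–D (7): add — endpoints in different components.
C–H (8): add — endpoints in different components.
A–C (9): add — endpoints in different components.
B–C (11): add — endpoints in different components.
B–F (12): add — endpoints in different components.
Every non-tree edge has weight strictly greater than the heaviest edge on the tree path between its endpoints, so the MST is unique.

Yes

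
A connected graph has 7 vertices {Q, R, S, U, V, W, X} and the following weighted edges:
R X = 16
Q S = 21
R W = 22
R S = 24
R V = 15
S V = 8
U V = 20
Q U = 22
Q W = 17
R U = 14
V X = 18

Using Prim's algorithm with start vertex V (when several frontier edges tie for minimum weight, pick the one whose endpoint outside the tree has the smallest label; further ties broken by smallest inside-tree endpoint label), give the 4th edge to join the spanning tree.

Prim's algorithm from V:
Step 1: cheapest edge leaving the tree is S V (8); add S.
Step 2: cheapest edge leaving the tree is R V (15); add R.
Step 3: cheapest edge leaving the tree is R U (14); add U.
Step 4: cheapest edge leaving the tree is R X (16); add X.
Step 5: cheapest edge leaving the tree is Q S (21); add Q.
Step 6: cheapest edge leaving the tree is Q W (17); add W.
The 4th edge added is R X.

R-X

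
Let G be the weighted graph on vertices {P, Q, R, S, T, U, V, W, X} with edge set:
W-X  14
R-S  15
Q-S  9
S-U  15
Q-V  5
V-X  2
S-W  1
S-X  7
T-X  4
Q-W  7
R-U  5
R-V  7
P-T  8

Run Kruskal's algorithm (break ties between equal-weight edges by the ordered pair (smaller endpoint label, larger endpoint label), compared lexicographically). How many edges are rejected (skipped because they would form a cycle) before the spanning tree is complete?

1

Sort edges by weight, then run Kruskal:
S-W (1): add — endpoints in different components.
V-X (2): add — endpoints in different components.
T-X (4): add — endpoints in different components.
Q-V (5): add — endpoints in different components.
R-U (5): add — endpoints in different components.
Q-W (7): add — endpoints in different components.
R-V (7): add — endpoints in different components.
S-X (7): skip — S and X already connected.
P-T (8): add — endpoints in different components.
Edges rejected before the tree was complete: 1.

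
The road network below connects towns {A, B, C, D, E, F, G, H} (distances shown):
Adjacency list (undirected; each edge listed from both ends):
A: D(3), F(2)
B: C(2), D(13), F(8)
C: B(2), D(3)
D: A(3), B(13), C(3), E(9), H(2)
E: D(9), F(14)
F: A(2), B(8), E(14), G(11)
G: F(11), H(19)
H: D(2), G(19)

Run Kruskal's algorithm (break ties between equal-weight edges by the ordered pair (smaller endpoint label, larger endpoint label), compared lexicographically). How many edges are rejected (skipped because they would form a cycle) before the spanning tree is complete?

Kruskal: consider edges lightest-first.
A–F (2): add — endpoints in different components.
B–C (2): add — endpoints in different components.
D–H (2): add — endpoints in different components.
A–D (3): add — endpoints in different components.
C–D (3): add — endpoints in different components.
B–F (8): skip — B and F already connected.
D–E (9): add — endpoints in different components.
F–G (11): add — endpoints in different components.
Edges rejected before the tree was complete: 1.

1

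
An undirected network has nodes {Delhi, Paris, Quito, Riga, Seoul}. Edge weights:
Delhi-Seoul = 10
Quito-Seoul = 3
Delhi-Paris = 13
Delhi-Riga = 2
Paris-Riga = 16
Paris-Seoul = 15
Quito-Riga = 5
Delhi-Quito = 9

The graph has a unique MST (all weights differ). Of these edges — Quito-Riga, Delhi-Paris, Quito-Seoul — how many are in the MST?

3

Sort edges by weight, then run Kruskal:
Delhi-Riga (2): add — endpoints in different components.
Quito-Seoul (3): add — endpoints in different components.
Quito-Riga (5): add — endpoints in different components.
Delhi-Quito (9): skip — Quito and Delhi already connected.
Delhi-Seoul (10): skip — Delhi and Seoul already connected.
Delhi-Paris (13): add — endpoints in different components.
MST edge set: {Delhi-Riga, Quito-Seoul, Quito-Riga, Delhi-Paris}.
Of the listed edges, {Quito-Riga, Delhi-Paris, Quito-Seoul} are in the MST → 3.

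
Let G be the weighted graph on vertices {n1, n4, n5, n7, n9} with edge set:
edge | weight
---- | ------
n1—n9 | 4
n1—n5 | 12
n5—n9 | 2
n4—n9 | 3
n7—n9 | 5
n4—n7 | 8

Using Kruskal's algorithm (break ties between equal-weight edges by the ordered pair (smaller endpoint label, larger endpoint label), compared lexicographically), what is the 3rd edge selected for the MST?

n1-n9

Kruskal's algorithm — process edges by increasing weight (ties by edge label):
n5—n9 (2): add. Components now {n7} {n5,n9} {n4} {n1}
n4—n9 (3): add. Components now {n7} {n4,n5,n9} {n1}
n1—n9 (4): add. Components now {n7} {n1,n4,n5,n9}
n7—n9 (5): add. Components now {n1,n4,n5,n7,n9}
The 3rd edge added is n1—n9.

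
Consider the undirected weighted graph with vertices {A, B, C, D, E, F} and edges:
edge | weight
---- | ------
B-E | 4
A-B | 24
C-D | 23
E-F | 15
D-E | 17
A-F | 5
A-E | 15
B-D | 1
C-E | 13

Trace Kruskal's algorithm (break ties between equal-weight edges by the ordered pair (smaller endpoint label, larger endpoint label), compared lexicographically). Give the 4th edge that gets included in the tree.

C-E

Kruskal: consider edges lightest-first.
B-D (1): add — endpoints in different components.
B-E (4): add — endpoints in different components.
A-F (5): add — endpoints in different components.
C-E (13): add — endpoints in different components.
A-E (15): add — endpoints in different components.
The 4th edge added is C-E.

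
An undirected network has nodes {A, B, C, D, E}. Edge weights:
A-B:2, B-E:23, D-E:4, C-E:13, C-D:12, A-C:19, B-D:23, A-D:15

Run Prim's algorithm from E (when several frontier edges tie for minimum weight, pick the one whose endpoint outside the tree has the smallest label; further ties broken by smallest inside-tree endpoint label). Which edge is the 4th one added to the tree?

A-B

Grow the tree from E using Prim:
Step 1: cheapest edge leaving the tree is D-E (4); add D.
Step 2: cheapest edge leaving the tree is C-D (12); add C.
Step 3: cheapest edge leaving the tree is A-D (15); add A.
Step 4: cheapest edge leaving the tree is A-B (2); add B.
The 4th edge added is A-B.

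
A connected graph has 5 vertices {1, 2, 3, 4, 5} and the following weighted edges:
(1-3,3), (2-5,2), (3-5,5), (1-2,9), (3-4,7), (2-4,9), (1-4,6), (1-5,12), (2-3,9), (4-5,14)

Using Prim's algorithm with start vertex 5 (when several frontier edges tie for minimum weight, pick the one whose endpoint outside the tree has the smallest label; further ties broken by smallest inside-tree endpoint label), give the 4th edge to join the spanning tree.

1-4

Grow the tree from 5 using Prim:
Step 1: cheapest edge leaving the tree is 2-5 (2); add 2.
Step 2: cheapest edge leaving the tree is 3-5 (5); add 3.
Step 3: cheapest edge leaving the tree is 1-3 (3); add 1.
Step 4: cheapest edge leaving the tree is 1-4 (6); add 4.
The 4th edge added is 1-4.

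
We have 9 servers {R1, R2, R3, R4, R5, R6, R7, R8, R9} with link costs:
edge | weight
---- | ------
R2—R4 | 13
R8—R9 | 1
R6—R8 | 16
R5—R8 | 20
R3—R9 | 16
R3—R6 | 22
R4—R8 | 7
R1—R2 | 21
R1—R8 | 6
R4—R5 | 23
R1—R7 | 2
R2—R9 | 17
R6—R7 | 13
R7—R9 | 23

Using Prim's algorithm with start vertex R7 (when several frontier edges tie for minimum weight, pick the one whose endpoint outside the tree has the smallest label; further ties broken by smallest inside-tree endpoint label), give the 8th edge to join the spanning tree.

Grow the tree from R7 using Prim:
Step 1: frontier [R1—R7 2, R6—R7 13, R7—R9 23] → take R1—R7 (2); add R1.
Step 2: frontier [R1—R8 6, R1—R2 21, R6—R7 13, R7—R9 23] → take R1—R8 (6); add R8.
Step 3: frontier [R1—R2 21, R6—R7 13, R7—R9 23, R8—R9 1, R4—R8 7, R6—R8 16, R5—R8 20] → take R8—R9 (1); add R9.
Step 4: frontier [R1—R2 21, R6—R7 13, R4—R8 7, R6—R8 16, R5—R8 20, R3—R9 16, R2—R9 17] → take R4—R8 (7); add R4.
Step 5: frontier [R1—R2 21, R2—R4 13, R4—R5 23, R6—R7 13, R6—R8 16, R5—R8 20, R3—R9 16, R2—R9 17] → take R2—R4 (13); add R2.
Step 6: frontier [R4—R5 23, R6—R7 13, R6—R8 16, R5—R8 20, R3—R9 16] → take R6—R7 (13); add R6.
Step 7: frontier [R4—R5 23, R3—R6 22, R5—R8 20, R3—R9 16] → take R3—R9 (16); add R3.
Step 8: frontier [R4—R5 23, R5—R8 20] → take R5—R8 (20); add R5.
The 8th edge added is R5—R8.

R5-R8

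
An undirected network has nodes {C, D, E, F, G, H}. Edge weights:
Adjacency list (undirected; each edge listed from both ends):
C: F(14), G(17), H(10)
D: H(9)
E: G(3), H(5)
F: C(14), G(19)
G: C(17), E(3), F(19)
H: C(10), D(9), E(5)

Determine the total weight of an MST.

41

Prim's algorithm from C:
Step 1: cheapest edge leaving the tree is C-H (10); add H.
Step 2: cheapest edge leaving the tree is E-H (5); add E.
Step 3: cheapest edge leaving the tree is E-G (3); add G.
Step 4: cheapest edge leaving the tree is D-H (9); add D.
Step 5: cheapest edge leaving the tree is C-F (14); add F.
MST edges: C-H, E-H, E-G, D-H, C-F; total weight 10+5+3+9+14 = 41.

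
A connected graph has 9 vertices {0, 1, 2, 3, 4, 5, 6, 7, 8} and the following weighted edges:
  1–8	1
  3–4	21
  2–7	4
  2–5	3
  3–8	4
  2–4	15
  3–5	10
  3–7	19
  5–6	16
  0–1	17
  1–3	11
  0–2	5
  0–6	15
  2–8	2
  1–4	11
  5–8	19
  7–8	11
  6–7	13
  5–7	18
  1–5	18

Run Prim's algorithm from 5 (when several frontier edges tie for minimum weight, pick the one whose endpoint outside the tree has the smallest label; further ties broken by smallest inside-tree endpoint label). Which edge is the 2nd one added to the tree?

2-8

Grow the tree from 5 using Prim:
Step 1: cheapest edge leaving the tree is 2–5 (3); add 2.
Step 2: cheapest edge leaving the tree is 2–8 (2); add 8.
Step 3: cheapest edge leaving the tree is 1–8 (1); add 1.
Step 4: cheapest edge leaving the tree is 3–8 (4); add 3.
Step 5: cheapest edge leaving the tree is 2–7 (4); add 7.
Step 6: cheapest edge leaving the tree is 0–2 (5); add 0.
Step 7: cheapest edge leaving the tree is 1–4 (11); add 4.
Step 8: cheapest edge leaving the tree is 6–7 (13); add 6.
The 2nd edge added is 2–8.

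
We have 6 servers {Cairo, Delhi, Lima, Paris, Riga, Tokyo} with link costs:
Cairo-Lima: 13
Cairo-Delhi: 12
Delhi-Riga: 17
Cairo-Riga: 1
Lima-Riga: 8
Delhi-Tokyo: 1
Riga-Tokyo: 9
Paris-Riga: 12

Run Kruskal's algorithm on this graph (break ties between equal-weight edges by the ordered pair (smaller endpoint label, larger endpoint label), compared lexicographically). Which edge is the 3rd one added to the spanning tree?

Kruskal: consider edges lightest-first.
Cairo-Riga (1): add — endpoints in different components.
Delhi-Tokyo (1): add — endpoints in different components.
Lima-Riga (8): add — endpoints in different components.
Riga-Tokyo (9): add — endpoints in different components.
Cairo-Delhi (12): skip — Cairo and Delhi already connected.
Paris-Riga (12): add — endpoints in different components.
The 3rd edge added is Lima-Riga.

Lima-Riga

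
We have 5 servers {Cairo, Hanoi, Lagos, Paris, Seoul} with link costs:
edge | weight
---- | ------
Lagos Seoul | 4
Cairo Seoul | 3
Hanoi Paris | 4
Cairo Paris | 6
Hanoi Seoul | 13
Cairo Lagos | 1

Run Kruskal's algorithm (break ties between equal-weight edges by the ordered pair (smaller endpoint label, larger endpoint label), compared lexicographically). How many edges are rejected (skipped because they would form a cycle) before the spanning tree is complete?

Sort edges by weight, then run Kruskal:
Cairo Lagos (1): add. Components now {Cairo,Lagos} {Paris} {Seoul} {Hanoi}
Cairo Seoul (3): add. Components now {Cairo,Lagos,Seoul} {Paris} {Hanoi}
Hanoi Paris (4): add. Components now {Cairo,Lagos,Seoul} {Hanoi,Paris}
Lagos Seoul (4): skip — Lagos and Seoul already connected.
Cairo Paris (6): add. Components now {Cairo,Hanoi,Lagos,Paris,Seoul}
Edges rejected before the tree was complete: 1.

1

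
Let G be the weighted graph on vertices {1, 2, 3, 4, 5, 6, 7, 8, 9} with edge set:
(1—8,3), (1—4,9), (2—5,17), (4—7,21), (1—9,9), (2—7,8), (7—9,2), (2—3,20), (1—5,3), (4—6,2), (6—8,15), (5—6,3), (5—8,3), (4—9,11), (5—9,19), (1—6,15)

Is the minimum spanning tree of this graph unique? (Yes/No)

No

Kruskal's algorithm — process edges by increasing weight (ties by edge label):
4—6 (2): add — endpoints in different components.
7—9 (2): add — endpoints in different components.
1—5 (3): add — endpoints in different components.
1—8 (3): add — endpoints in different components.
5—6 (3): add — endpoints in different components.
5—8 (3): skip — 5 and 8 already connected.
2—7 (8): add — endpoints in different components.
1—4 (9): skip — 1 and 4 already connected.
1—9 (9): add — endpoints in different components.
4—9 (11): skip — 4 and 9 already connected.
1—6 (15): skip — 1 and 6 already connected.
6—8 (15): skip — 6 and 8 already connected.
2—5 (17): skip — 2 and 5 already connected.
5—9 (19): skip — 5 and 9 already connected.
2—3 (20): add — endpoints in different components.
Non-tree edge 5—8 has weight 3, equal to the heaviest edge on its tree cycle — swapping gives another MST of the same weight. Not unique.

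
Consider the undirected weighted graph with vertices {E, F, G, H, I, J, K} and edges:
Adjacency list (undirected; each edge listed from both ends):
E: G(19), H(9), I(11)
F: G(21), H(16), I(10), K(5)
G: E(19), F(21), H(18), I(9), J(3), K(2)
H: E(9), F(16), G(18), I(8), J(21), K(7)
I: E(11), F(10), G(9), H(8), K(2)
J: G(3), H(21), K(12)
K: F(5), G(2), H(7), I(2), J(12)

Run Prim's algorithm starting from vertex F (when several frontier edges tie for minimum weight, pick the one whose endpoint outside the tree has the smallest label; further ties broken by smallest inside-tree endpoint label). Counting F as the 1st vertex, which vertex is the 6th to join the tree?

Prim's algorithm from F:
Step 1: cheapest edge leaving the tree is F—K (5); add K.
Step 2: cheapest edge leaving the tree is G—K (2); add G.
Step 3: cheapest edge leaving the tree is I—K (2); add I.
Step 4: cheapest edge leaving the tree is G—J (3); add J.
Step 5: cheapest edge leaving the tree is H—K (7); add H.
Step 6: cheapest edge leaving the tree is E—H (9); add E.
Vertex order: F, K, G, I, J, H, E. The 6th vertex is H.

H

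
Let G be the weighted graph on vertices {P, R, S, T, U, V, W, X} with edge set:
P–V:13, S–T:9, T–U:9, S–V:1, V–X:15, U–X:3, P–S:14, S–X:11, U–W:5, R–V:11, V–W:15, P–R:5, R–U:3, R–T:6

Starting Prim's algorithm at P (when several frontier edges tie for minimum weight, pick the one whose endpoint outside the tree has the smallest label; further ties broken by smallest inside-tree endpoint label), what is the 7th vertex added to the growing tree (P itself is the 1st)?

Grow the tree from P using Prim:
Step 1: cheapest edge leaving the tree is P–R (5); add R.
Step 2: cheapest edge leaving the tree is R–U (3); add U.
Step 3: cheapest edge leaving the tree is U–X (3); add X.
Step 4: cheapest edge leaving the tree is U–W (5); add W.
Step 5: cheapest edge leaving the tree is R–T (6); add T.
Step 6: cheapest edge leaving the tree is S–T (9); add S.
Step 7: cheapest edge leaving the tree is S–V (1); add V.
Vertex order: P, R, U, X, W, T, S, V. The 7th vertex is S.

S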